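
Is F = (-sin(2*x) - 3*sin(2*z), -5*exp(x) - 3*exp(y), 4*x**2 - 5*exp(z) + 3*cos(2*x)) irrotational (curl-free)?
No, ∇×F = (0, -8*x + 6*sin(2*x) - 6*cos(2*z), -5*exp(x))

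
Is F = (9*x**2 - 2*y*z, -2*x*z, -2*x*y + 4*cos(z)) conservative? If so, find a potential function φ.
Yes, F is conservative. φ = 3*x**3 - 2*x*y*z + 4*sin(z)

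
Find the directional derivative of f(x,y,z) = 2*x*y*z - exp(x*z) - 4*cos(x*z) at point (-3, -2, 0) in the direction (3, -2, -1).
-15*sqrt(14)/14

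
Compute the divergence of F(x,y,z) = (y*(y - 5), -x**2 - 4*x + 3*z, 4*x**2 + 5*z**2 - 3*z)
10*z - 3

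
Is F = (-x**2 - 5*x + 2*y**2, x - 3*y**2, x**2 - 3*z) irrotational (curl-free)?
No, ∇×F = (0, -2*x, 1 - 4*y)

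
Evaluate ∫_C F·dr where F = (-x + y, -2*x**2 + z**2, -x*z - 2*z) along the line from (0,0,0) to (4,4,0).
-128/3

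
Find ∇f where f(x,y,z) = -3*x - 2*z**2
(-3, 0, -4*z)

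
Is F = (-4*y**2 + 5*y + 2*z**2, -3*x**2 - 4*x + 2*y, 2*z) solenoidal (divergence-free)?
No, ∇·F = 4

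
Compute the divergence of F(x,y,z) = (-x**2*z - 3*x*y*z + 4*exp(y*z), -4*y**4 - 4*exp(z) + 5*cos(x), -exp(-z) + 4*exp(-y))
-2*x*z - 16*y**3 - 3*y*z + exp(-z)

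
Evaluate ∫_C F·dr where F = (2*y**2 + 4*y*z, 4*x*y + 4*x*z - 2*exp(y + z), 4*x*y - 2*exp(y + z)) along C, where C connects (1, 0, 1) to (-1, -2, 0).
-8 - 2*exp(-2) + 2*E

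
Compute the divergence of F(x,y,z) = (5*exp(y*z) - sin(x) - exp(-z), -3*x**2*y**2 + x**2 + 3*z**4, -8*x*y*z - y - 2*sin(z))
-6*x**2*y - 8*x*y - cos(x) - 2*cos(z)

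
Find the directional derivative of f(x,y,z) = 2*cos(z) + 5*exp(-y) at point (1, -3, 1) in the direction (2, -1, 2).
-4*sin(1)/3 + 5*exp(3)/3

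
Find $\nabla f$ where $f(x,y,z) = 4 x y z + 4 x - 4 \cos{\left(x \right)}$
(4*y*z + 4*sin(x) + 4, 4*x*z, 4*x*y)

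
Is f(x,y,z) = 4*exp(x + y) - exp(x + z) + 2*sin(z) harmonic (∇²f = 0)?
No, ∇²f = 8*exp(x + y) - 2*exp(x + z) - 2*sin(z)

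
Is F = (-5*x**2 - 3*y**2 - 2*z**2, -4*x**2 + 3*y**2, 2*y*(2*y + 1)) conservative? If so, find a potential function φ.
No, ∇×F = (8*y + 2, -4*z, -8*x + 6*y) ≠ 0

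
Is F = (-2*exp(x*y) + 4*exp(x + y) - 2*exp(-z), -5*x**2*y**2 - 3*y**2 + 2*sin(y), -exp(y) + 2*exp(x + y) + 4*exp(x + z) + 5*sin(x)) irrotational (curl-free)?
No, ∇×F = (-exp(y) + 2*exp(x + y), (-(2*exp(x + y) + 4*exp(x + z) + 5*cos(x))*exp(z) + 2)*exp(-z), -10*x*y**2 + 2*x*exp(x*y) - 4*exp(x + y))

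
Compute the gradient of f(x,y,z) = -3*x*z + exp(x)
(-3*z + exp(x), 0, -3*x)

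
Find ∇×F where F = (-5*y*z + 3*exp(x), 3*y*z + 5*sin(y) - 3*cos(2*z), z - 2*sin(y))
(-3*y - 6*sin(2*z) - 2*cos(y), -5*y, 5*z)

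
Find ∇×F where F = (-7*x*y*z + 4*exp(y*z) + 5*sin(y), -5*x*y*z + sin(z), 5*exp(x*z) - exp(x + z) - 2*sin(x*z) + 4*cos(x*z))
(5*x*y - cos(z), -7*x*y + 4*y*exp(y*z) - 5*z*exp(x*z) + 4*z*sin(x*z) + 2*z*cos(x*z) + exp(x + z), 7*x*z - 5*y*z - 4*z*exp(y*z) - 5*cos(y))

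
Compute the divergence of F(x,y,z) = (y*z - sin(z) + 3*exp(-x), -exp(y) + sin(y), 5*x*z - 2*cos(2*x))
5*x - exp(y) + cos(y) - 3*exp(-x)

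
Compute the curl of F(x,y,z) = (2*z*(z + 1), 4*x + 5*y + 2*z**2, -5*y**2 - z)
(-10*y - 4*z, 4*z + 2, 4)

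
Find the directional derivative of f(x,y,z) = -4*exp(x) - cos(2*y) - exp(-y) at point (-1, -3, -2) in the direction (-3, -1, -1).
sqrt(11)*(-exp(4) + 2*E*sin(6) + 12)*exp(-1)/11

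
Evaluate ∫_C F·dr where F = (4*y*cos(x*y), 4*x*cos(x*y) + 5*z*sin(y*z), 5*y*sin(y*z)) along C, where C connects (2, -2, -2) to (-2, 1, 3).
-4*sin(2) + 5*cos(4) + 4*sin(4) - 5*cos(3)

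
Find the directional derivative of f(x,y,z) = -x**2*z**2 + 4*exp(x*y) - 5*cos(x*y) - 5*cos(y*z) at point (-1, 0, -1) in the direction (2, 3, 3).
-sqrt(22)/11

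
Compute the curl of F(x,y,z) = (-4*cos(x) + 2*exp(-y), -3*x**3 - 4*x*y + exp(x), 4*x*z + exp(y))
(exp(y), -4*z, -9*x**2 - 4*y + exp(x) + 2*exp(-y))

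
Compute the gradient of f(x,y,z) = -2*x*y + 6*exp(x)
(-2*y + 6*exp(x), -2*x, 0)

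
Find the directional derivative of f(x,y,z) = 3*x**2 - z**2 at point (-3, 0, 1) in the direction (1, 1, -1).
-16*sqrt(3)/3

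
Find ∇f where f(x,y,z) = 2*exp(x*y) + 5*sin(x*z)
(2*y*exp(x*y) + 5*z*cos(x*z), 2*x*exp(x*y), 5*x*cos(x*z))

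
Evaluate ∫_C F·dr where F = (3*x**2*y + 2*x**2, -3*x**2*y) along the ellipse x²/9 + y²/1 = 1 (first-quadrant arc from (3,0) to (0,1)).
-99/4 - 81*pi/16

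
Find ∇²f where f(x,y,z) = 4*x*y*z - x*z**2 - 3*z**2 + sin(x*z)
-x**2*sin(x*z) - 2*x - z**2*sin(x*z) - 6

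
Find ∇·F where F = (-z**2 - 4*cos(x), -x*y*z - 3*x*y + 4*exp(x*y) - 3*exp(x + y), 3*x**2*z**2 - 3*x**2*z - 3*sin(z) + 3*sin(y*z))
6*x**2*z - 3*x**2 - x*z + 4*x*exp(x*y) - 3*x + 3*y*cos(y*z) - 3*exp(x + y) + 4*sin(x) - 3*cos(z)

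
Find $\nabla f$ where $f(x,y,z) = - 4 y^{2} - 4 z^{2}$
(0, -8*y, -8*z)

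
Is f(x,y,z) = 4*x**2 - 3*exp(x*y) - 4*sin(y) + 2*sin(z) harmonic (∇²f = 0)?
No, ∇²f = -3*x**2*exp(x*y) - 3*y**2*exp(x*y) + 4*sin(y) - 2*sin(z) + 8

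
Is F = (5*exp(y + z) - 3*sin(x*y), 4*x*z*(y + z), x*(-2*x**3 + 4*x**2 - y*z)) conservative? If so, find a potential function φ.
No, ∇×F = (x*(-4*y - 9*z), 8*x**3 - 12*x**2 + y*z + 5*exp(y + z), 3*x*cos(x*y) + 4*z*(y + z) - 5*exp(y + z)) ≠ 0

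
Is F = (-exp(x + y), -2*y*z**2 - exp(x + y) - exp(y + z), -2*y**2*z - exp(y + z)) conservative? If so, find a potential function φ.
Yes, F is conservative. φ = -y**2*z**2 - exp(x + y) - exp(y + z)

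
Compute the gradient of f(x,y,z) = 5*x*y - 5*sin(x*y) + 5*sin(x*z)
(-5*y*cos(x*y) + 5*y + 5*z*cos(x*z), 5*x*(1 - cos(x*y)), 5*x*cos(x*z))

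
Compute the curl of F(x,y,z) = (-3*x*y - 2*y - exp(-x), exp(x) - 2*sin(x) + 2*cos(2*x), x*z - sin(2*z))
(0, -z, 3*x + exp(x) - 4*sin(2*x) - 2*cos(x) + 2)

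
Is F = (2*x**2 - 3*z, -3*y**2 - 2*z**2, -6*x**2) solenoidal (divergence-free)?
No, ∇·F = 4*x - 6*y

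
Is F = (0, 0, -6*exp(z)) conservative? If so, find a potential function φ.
Yes, F is conservative. φ = -6*exp(z)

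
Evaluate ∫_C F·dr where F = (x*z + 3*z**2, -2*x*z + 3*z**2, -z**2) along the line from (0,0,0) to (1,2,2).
22/3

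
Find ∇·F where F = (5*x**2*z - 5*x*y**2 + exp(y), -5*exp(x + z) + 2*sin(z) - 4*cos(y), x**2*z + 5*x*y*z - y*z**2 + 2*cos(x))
x**2 + 5*x*y + 10*x*z - 5*y**2 - 2*y*z + 4*sin(y)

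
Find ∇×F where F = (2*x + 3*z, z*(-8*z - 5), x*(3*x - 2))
(16*z + 5, 5 - 6*x, 0)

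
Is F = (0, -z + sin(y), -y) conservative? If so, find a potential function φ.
Yes, F is conservative. φ = -y*z - cos(y)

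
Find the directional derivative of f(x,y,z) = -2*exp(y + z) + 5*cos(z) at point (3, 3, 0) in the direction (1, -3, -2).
5*sqrt(14)*exp(3)/7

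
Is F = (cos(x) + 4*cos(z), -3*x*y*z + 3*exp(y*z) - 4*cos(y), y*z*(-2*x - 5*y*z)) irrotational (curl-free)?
No, ∇×F = (3*x*y - 2*x*z - 10*y*z**2 - 3*y*exp(y*z), 2*y*z - 4*sin(z), -3*y*z)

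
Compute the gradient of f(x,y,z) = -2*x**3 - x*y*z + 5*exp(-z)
(-6*x**2 - y*z, -x*z, -x*y - 5*exp(-z))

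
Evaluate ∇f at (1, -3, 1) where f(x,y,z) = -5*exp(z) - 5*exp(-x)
(5*exp(-1), 0, -5*E)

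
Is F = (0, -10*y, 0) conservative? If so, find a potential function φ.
Yes, F is conservative. φ = -5*y**2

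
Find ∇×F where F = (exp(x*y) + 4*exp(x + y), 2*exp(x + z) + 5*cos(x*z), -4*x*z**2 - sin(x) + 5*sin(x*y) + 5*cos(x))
(5*x*sin(x*z) + 5*x*cos(x*y) - 2*exp(x + z), -5*y*cos(x*y) + 4*z**2 + 5*sin(x) + cos(x), -x*exp(x*y) - 5*z*sin(x*z) - 4*exp(x + y) + 2*exp(x + z))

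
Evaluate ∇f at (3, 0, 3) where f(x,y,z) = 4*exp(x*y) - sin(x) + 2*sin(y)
(-cos(3), 14, 0)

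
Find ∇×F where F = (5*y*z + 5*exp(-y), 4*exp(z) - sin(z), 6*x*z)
(-4*exp(z) + cos(z), 5*y - 6*z, -5*z + 5*exp(-y))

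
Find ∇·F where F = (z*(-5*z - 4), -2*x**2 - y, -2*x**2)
-1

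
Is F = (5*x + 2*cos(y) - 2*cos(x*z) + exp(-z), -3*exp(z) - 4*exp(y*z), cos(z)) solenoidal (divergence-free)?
No, ∇·F = -4*z*exp(y*z) + 2*z*sin(x*z) - sin(z) + 5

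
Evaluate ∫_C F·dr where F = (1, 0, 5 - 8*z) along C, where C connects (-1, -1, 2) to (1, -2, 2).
2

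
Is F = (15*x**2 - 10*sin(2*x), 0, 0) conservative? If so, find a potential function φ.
Yes, F is conservative. φ = 5*x**3 + 5*cos(2*x)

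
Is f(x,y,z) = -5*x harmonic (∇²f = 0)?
Yes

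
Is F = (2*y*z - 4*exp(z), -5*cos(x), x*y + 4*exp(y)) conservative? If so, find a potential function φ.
No, ∇×F = (x + 4*exp(y), y - 4*exp(z), -2*z + 5*sin(x)) ≠ 0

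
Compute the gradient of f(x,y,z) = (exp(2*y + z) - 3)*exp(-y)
(0, (exp(2*y + z) + 3)*exp(-y), exp(y + z))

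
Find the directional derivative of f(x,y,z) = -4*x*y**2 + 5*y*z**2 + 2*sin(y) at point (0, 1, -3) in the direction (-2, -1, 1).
-sqrt(6)*(2*cos(1) + 67)/6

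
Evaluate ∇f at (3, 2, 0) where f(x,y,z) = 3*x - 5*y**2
(3, -20, 0)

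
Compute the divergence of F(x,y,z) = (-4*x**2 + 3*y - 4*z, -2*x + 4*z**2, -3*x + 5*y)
-8*x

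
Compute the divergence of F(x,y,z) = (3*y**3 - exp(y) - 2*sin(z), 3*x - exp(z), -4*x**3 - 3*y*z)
-3*y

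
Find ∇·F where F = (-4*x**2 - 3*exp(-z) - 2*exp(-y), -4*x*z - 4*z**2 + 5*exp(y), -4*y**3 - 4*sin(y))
-8*x + 5*exp(y)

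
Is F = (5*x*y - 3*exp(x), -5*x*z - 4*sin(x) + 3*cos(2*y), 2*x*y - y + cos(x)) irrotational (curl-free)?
No, ∇×F = (7*x - 1, -2*y + sin(x), -5*x - 5*z - 4*cos(x))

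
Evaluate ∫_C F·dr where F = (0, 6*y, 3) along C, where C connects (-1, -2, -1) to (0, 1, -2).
-12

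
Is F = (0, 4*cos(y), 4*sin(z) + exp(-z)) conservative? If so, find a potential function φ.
Yes, F is conservative. φ = 4*sin(y) - 4*cos(z) - exp(-z)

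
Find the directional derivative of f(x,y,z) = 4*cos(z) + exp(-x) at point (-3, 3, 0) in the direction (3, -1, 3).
-3*sqrt(19)*exp(3)/19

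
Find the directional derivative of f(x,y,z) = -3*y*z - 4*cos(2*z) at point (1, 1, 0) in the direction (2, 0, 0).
0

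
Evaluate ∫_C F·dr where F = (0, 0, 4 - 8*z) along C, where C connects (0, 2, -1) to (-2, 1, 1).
8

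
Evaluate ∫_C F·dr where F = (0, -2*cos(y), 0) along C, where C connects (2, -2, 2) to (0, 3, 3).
-2*sin(2) - 2*sin(3)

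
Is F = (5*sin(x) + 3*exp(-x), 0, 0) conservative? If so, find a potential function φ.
Yes, F is conservative. φ = -5*cos(x) - 3*exp(-x)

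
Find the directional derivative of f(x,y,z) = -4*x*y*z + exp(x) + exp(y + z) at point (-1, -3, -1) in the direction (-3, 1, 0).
sqrt(10)*(-3*exp(3) + 1 + 32*exp(4))*exp(-4)/10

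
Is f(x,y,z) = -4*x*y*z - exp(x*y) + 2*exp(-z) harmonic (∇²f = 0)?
No, ∇²f = (-(x**2 + y**2)*exp(x*y + z) + 2)*exp(-z)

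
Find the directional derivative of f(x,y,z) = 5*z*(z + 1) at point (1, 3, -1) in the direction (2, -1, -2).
10/3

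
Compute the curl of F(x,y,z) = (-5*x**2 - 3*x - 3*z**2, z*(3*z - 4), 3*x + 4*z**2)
(4 - 6*z, -6*z - 3, 0)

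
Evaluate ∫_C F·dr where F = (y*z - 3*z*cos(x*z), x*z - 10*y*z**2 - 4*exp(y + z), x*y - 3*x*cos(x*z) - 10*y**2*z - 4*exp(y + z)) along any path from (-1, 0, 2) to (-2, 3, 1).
-4*exp(4) - 51 + 4*exp(2)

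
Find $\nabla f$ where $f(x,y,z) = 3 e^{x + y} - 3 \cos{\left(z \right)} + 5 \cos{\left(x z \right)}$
(-5*z*sin(x*z) + 3*exp(x + y), 3*exp(x + y), -5*x*sin(x*z) + 3*sin(z))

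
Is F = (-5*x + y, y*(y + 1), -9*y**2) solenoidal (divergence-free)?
No, ∇·F = 2*y - 4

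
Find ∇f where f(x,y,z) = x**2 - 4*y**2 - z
(2*x, -8*y, -1)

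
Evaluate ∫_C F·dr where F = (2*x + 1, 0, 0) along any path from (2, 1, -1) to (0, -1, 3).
-6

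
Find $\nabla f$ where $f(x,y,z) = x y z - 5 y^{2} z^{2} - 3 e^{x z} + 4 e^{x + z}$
(y*z - 3*z*exp(x*z) + 4*exp(x + z), z*(x - 10*y*z), x*y - 3*x*exp(x*z) - 10*y**2*z + 4*exp(x + z))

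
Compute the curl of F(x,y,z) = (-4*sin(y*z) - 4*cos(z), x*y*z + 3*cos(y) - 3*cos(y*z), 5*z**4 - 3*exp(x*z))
(-y*(x + 3*sin(y*z)), -4*y*cos(y*z) + 3*z*exp(x*z) + 4*sin(z), z*(y + 4*cos(y*z)))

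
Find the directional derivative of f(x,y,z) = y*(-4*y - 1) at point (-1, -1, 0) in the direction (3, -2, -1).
-sqrt(14)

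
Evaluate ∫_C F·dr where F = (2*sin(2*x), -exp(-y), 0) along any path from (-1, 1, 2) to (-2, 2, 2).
cos(2) - exp(-1) + exp(-2) - cos(4)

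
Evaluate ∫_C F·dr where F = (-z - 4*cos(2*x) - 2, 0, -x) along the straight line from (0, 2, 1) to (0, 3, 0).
0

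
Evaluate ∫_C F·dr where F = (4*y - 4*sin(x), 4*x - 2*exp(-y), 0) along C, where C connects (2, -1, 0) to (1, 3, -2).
-2*E + 2*exp(-3) - 4*cos(2) + 4*cos(1) + 20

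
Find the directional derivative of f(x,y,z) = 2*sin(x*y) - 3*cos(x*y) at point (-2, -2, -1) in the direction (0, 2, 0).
-4*cos(4) - 6*sin(4)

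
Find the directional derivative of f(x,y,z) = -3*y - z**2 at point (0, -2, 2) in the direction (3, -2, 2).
-2*sqrt(17)/17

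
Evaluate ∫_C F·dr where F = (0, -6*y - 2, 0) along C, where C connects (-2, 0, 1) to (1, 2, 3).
-16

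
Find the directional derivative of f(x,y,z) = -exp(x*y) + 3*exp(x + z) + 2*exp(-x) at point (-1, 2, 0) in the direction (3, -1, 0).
sqrt(10)*(-6*exp(3) - 7 + 9*E)*exp(-2)/10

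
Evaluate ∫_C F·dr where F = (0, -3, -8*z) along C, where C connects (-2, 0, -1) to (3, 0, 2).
-12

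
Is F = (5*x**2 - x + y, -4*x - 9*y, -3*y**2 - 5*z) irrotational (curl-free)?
No, ∇×F = (-6*y, 0, -5)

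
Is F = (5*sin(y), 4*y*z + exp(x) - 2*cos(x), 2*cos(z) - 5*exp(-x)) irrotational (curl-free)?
No, ∇×F = (-4*y, -5*exp(-x), exp(x) + 2*sin(x) - 5*cos(y))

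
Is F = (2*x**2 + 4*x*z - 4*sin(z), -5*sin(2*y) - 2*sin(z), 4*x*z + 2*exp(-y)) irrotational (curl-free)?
No, ∇×F = (2*cos(z) - 2*exp(-y), 4*x - 4*z - 4*cos(z), 0)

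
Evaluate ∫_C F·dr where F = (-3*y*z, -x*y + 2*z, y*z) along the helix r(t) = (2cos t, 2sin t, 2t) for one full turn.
8*pi*(-2 + 3*pi)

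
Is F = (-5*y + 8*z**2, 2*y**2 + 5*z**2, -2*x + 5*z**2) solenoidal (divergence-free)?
No, ∇·F = 4*y + 10*z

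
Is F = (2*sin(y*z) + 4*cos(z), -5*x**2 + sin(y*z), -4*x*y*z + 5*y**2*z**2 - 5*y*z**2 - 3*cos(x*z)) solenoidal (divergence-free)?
No, ∇·F = -4*x*y + 3*x*sin(x*z) + 10*y**2*z - 10*y*z + z*cos(y*z)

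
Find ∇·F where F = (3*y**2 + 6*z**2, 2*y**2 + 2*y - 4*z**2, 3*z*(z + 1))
4*y + 6*z + 5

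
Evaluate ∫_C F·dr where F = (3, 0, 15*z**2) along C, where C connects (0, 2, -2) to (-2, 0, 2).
74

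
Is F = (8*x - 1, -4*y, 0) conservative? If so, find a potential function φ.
Yes, F is conservative. φ = 4*x**2 - x - 2*y**2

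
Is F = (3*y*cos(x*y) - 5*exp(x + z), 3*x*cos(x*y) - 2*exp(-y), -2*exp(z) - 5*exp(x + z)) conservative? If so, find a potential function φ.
Yes, F is conservative. φ = -2*exp(z) - 5*exp(x + z) + 3*sin(x*y) + 2*exp(-y)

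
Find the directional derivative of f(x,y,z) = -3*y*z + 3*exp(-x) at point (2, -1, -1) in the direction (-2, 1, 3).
3*sqrt(14)*(1 + 2*exp(2))*exp(-2)/7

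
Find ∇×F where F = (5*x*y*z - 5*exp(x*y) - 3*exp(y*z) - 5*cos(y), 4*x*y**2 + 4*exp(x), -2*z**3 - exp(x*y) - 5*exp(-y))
(-x*exp(x*y) + 5*exp(-y), y*(5*x + exp(x*y) - 3*exp(y*z)), -5*x*z + 5*x*exp(x*y) + 4*y**2 + 3*z*exp(y*z) + 4*exp(x) - 5*sin(y))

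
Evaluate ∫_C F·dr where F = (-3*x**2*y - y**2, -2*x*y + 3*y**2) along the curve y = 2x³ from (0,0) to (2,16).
3520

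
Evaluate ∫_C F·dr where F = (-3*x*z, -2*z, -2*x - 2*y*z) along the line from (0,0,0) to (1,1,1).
-11/3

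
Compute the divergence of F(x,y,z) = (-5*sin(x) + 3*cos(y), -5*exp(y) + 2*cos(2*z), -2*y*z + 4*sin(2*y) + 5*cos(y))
-2*y - 5*exp(y) - 5*cos(x)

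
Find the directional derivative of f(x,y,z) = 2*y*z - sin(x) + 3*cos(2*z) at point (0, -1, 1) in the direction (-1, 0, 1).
-sqrt(2)*(1 + 6*sin(2))/2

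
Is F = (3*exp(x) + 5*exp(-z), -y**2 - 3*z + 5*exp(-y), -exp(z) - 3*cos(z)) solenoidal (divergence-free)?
No, ∇·F = -2*y + 3*exp(x) - exp(z) + 3*sin(z) - 5*exp(-y)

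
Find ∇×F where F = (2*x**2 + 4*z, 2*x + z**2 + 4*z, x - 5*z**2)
(-2*z - 4, 3, 2)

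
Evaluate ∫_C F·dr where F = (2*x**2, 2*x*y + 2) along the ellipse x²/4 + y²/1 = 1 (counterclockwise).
0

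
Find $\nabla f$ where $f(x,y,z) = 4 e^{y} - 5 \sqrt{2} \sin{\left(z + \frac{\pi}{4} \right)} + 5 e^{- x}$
(-5*exp(-x), 4*exp(y), -5*sqrt(2)*cos(z + pi/4))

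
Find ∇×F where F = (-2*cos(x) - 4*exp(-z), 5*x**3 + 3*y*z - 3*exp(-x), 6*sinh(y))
(-3*y + 6*cosh(y), 4*exp(-z), 15*x**2 + 3*exp(-x))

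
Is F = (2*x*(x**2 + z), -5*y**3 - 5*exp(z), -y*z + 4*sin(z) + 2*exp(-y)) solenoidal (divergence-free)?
No, ∇·F = 6*x**2 - 15*y**2 - y + 2*z + 4*cos(z)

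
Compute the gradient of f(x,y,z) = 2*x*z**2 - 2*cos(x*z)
(2*z*(z + sin(x*z)), 0, 2*x*(2*z + sin(x*z)))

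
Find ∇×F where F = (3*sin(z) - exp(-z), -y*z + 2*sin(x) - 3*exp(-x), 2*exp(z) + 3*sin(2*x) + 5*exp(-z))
(y, -6*cos(2*x) + 3*cos(z) + exp(-z), 2*cos(x) + 3*exp(-x))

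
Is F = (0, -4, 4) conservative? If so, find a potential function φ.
Yes, F is conservative. φ = -4*y + 4*z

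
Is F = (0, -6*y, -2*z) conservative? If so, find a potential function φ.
Yes, F is conservative. φ = -3*y**2 - z**2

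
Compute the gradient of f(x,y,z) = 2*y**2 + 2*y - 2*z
(0, 4*y + 2, -2)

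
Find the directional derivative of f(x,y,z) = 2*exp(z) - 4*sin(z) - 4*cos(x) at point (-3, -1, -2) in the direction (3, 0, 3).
sqrt(2)*(-2*exp(2)*sin(3) + 1 - 2*exp(2)*cos(2))*exp(-2)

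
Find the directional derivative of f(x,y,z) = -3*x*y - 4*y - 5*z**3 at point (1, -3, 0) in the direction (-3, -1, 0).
-2*sqrt(10)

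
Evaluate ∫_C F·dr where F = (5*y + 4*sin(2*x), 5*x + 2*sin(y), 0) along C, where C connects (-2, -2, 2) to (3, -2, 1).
-50 - 2*cos(6) + 2*cos(4)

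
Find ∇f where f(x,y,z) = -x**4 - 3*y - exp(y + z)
(-4*x**3, -exp(y + z) - 3, -exp(y + z))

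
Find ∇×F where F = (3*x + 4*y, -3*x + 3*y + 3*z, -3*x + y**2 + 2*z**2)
(2*y - 3, 3, -7)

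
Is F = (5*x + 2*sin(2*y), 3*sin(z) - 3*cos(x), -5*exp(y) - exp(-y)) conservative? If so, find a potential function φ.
No, ∇×F = (-5*exp(y) - 3*cos(z) + exp(-y), 0, 3*sin(x) - 4*cos(2*y)) ≠ 0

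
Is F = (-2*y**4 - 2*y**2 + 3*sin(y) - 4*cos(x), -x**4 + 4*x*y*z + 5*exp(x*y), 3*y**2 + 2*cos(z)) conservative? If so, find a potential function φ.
No, ∇×F = (2*y*(3 - 2*x), 0, -4*x**3 + 8*y**3 + 4*y*z + 5*y*exp(x*y) + 4*y - 3*cos(y)) ≠ 0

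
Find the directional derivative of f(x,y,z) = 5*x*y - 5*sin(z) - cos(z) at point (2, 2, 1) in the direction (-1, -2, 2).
-10 - 10*cos(1)/3 + 2*sin(1)/3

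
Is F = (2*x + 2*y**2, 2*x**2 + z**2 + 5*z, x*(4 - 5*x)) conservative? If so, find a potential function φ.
No, ∇×F = (-2*z - 5, 10*x - 4, 4*x - 4*y) ≠ 0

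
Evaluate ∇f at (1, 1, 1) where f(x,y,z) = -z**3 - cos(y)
(0, sin(1), -3)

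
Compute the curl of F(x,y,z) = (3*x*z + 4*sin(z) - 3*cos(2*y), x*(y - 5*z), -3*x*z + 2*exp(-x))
(5*x, 3*x + 3*z + 4*cos(z) + 2*exp(-x), y - 5*z - 6*sin(2*y))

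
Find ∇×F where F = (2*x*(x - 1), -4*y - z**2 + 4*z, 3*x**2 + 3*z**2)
(2*z - 4, -6*x, 0)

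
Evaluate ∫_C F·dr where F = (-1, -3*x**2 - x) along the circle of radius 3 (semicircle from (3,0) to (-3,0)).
6 - 9*pi/2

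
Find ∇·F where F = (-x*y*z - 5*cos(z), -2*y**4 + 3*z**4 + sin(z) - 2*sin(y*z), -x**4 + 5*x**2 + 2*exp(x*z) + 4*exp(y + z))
2*x*exp(x*z) - 8*y**3 - y*z - 2*z*cos(y*z) + 4*exp(y + z)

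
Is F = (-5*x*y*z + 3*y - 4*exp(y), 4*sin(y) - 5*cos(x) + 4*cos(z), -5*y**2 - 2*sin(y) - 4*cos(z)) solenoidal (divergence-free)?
No, ∇·F = -5*y*z + 4*sin(z) + 4*cos(y)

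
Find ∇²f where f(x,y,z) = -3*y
0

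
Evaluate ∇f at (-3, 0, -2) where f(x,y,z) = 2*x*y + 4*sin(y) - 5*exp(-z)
(0, -2, 5*exp(2))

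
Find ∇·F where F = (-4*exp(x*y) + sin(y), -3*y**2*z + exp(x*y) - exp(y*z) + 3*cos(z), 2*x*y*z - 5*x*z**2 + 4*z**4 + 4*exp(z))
2*x*y - 10*x*z + x*exp(x*y) - 6*y*z - 4*y*exp(x*y) + 16*z**3 - z*exp(y*z) + 4*exp(z)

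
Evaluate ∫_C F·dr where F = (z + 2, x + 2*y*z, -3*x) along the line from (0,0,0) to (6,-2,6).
-14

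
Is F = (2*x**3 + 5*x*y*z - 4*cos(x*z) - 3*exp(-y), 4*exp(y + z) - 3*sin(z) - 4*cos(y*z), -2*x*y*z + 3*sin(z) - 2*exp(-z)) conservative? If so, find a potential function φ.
No, ∇×F = (-2*x*z - 4*y*sin(y*z) - 4*exp(y + z) + 3*cos(z), 5*x*y + 4*x*sin(x*z) + 2*y*z, -5*x*z - 3*exp(-y)) ≠ 0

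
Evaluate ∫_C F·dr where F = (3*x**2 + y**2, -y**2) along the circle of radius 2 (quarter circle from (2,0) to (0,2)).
-16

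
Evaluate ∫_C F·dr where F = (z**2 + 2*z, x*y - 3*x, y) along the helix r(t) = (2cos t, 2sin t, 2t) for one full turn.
4*pi*(1 + 8*pi)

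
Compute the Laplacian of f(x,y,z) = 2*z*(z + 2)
4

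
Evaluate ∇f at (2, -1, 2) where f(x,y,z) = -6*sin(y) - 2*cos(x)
(2*sin(2), -6*cos(1), 0)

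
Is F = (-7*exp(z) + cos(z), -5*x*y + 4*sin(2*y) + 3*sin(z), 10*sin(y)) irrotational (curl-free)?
No, ∇×F = (10*cos(y) - 3*cos(z), -7*exp(z) - sin(z), -5*y)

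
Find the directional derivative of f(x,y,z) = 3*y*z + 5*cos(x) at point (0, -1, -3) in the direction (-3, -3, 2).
21*sqrt(22)/22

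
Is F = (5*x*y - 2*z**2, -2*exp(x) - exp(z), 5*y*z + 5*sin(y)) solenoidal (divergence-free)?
No, ∇·F = 10*y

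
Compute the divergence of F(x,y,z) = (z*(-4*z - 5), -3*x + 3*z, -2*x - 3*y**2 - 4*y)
0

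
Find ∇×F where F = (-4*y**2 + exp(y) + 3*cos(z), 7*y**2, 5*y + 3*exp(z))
(5, -3*sin(z), 8*y - exp(y))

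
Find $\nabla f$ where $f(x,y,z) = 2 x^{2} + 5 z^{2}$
(4*x, 0, 10*z)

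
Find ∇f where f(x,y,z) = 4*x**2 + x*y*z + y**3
(8*x + y*z, x*z + 3*y**2, x*y)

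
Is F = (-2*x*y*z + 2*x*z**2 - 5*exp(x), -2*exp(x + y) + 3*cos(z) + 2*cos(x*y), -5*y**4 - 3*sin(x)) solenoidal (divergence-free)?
No, ∇·F = -2*x*sin(x*y) - 2*y*z + 2*z**2 - 5*exp(x) - 2*exp(x + y)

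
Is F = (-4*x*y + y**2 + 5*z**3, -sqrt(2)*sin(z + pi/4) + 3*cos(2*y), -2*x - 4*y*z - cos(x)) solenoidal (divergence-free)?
No, ∇·F = -8*y - 6*sin(2*y)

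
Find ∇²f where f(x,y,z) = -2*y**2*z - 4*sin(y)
-4*z + 4*sin(y)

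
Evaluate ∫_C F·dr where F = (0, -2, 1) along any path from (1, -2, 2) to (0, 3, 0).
-12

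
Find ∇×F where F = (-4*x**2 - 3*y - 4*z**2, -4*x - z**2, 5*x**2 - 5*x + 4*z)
(2*z, -10*x - 8*z + 5, -1)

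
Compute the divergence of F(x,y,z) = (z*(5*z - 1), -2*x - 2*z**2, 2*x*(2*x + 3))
0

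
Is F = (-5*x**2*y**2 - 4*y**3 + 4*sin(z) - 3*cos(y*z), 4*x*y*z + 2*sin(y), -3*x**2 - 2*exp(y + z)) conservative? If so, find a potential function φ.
No, ∇×F = (-4*x*y - 2*exp(y + z), 6*x + 3*y*sin(y*z) + 4*cos(z), 10*x**2*y + 12*y**2 + 4*y*z - 3*z*sin(y*z)) ≠ 0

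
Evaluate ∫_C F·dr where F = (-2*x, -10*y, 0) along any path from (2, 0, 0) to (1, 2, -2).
-17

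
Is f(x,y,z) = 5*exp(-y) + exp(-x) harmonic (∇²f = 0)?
No, ∇²f = 5*exp(-y) + exp(-x)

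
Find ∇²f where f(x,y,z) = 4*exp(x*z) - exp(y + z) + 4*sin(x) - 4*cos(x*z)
4*x**2*exp(x*z) + 4*x**2*cos(x*z) + 4*z**2*exp(x*z) + 4*z**2*cos(x*z) - 2*exp(y + z) - 4*sin(x)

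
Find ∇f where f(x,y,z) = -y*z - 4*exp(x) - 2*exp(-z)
(-4*exp(x), -z, -y + 2*exp(-z))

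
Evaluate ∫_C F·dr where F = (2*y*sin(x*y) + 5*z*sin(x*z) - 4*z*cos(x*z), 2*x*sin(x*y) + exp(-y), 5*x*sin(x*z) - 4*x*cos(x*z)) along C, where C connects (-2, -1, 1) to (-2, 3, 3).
-7*cos(6) - 4*sin(2) + 7*cos(2) + 4*sin(6) - exp(-3) + E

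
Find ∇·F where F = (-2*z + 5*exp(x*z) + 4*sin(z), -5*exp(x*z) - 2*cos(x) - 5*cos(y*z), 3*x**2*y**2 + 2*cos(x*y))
5*z*(exp(x*z) + sin(y*z))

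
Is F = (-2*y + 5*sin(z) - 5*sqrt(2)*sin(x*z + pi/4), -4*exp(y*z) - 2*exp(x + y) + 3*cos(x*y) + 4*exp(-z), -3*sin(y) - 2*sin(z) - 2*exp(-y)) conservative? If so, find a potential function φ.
No, ∇×F = (4*y*exp(y*z) - 3*cos(y) + 4*exp(-z) + 2*exp(-y), -5*sqrt(2)*x*cos(x*z + pi/4) + 5*cos(z), -3*y*sin(x*y) - 2*exp(x + y) + 2) ≠ 0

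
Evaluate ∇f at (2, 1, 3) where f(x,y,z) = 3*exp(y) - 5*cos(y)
(0, 5*sin(1) + 3*E, 0)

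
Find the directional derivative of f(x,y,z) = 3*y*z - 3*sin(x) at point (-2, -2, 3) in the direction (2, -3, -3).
-3*sqrt(22)*(2*cos(2) + 3)/22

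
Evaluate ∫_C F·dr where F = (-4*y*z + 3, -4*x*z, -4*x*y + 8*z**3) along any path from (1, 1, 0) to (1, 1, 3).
150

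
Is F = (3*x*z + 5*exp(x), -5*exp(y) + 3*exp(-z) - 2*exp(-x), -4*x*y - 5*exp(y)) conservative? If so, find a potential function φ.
No, ∇×F = (-4*x - 5*exp(y) + 3*exp(-z), 3*x + 4*y, 2*exp(-x)) ≠ 0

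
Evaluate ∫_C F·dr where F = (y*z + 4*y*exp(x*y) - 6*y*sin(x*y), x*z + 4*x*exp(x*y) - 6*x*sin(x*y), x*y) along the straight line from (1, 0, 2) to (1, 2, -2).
-14 + 6*cos(2) + 4*exp(2)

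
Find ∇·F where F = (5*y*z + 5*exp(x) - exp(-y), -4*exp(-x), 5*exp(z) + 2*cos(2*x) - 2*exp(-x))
5*exp(x) + 5*exp(z)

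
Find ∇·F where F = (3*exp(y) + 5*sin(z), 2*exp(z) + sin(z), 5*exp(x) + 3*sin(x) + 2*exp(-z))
-2*exp(-z)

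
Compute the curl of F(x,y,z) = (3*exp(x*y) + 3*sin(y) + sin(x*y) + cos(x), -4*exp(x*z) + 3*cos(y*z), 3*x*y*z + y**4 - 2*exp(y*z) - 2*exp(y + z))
(3*x*z + 4*x*exp(x*z) + 4*y**3 + 3*y*sin(y*z) - 2*z*exp(y*z) - 2*exp(y + z), -3*y*z, -3*x*exp(x*y) - x*cos(x*y) - 4*z*exp(x*z) - 3*cos(y))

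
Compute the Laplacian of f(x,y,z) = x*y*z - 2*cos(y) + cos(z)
2*cos(y) - cos(z)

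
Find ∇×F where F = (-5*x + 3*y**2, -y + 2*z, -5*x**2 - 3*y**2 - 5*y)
(-6*y - 7, 10*x, -6*y)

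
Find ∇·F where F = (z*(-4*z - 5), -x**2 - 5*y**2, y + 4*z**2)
-10*y + 8*z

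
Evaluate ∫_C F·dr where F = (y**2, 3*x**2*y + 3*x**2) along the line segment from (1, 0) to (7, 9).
7911/2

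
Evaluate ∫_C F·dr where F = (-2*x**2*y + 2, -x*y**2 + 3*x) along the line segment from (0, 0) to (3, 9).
-2487/4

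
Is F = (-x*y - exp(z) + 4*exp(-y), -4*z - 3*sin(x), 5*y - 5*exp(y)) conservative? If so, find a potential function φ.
No, ∇×F = (9 - 5*exp(y), -exp(z), x - 3*cos(x) + 4*exp(-y)) ≠ 0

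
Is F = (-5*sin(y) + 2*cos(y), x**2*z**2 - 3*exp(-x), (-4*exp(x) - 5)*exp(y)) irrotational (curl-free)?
No, ∇×F = (-2*x**2*z - (4*exp(x) + 5)*exp(y), 4*exp(x + y), 2*x*z**2 + 2*sin(y) + 5*cos(y) + 3*exp(-x))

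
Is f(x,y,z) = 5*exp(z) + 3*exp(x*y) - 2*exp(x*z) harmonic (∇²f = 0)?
No, ∇²f = 3*x**2*exp(x*y) - 2*x**2*exp(x*z) + 3*y**2*exp(x*y) - 2*z**2*exp(x*z) + 5*exp(z)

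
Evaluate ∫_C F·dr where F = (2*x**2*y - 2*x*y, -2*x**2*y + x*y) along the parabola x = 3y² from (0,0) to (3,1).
837/140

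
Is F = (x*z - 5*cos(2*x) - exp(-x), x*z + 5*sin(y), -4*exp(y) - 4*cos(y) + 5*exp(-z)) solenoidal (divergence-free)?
No, ∇·F = z + 10*sin(2*x) + 5*cos(y) - 5*exp(-z) + exp(-x)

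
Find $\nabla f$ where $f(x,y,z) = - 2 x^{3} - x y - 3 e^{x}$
(-6*x**2 - y - 3*exp(x), -x, 0)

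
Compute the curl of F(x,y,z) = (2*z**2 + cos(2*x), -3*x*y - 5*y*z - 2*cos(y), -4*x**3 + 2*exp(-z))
(5*y, 12*x**2 + 4*z, -3*y)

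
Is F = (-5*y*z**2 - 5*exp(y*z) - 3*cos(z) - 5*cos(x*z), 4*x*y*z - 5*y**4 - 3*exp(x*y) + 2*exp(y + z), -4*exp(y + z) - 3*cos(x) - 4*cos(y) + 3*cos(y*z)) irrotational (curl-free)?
No, ∇×F = (-4*x*y - 3*z*sin(y*z) - 6*exp(y + z) + 4*sin(y), 5*x*sin(x*z) - 10*y*z - 5*y*exp(y*z) - 3*sin(x) + 3*sin(z), 4*y*z - 3*y*exp(x*y) + 5*z**2 + 5*z*exp(y*z))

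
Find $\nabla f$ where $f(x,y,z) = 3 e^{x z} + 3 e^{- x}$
(3*z*exp(x*z) - 3*exp(-x), 0, 3*x*exp(x*z))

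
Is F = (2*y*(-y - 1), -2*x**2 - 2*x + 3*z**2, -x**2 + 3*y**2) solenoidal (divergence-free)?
Yes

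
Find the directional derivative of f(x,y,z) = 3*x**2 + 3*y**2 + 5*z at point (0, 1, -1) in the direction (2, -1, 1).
-sqrt(6)/6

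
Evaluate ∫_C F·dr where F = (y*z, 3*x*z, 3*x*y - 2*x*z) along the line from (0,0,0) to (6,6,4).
272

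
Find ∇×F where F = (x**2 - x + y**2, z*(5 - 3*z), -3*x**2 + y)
(6*z - 4, 6*x, -2*y)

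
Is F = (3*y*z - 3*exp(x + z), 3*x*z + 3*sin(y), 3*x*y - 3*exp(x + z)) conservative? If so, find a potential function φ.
Yes, F is conservative. φ = 3*x*y*z - 3*exp(x + z) - 3*cos(y)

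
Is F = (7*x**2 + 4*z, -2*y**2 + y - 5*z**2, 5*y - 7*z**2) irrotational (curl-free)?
No, ∇×F = (10*z + 5, 4, 0)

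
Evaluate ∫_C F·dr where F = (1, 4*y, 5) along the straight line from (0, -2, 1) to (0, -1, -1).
-16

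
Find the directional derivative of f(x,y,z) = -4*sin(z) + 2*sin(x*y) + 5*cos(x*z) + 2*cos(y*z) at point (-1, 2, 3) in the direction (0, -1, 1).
sqrt(2)*(cos(2) - 5*sin(3)/2 + sin(6) - 2*cos(3))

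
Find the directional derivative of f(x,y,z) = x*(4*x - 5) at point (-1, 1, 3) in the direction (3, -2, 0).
-3*sqrt(13)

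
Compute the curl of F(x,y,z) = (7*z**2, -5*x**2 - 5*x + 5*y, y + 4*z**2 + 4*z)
(1, 14*z, -10*x - 5)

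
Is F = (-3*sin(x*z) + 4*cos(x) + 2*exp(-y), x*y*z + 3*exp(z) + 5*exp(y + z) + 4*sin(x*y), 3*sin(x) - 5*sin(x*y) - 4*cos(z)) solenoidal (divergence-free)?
No, ∇·F = x*z + 4*x*cos(x*y) - 3*z*cos(x*z) + 5*exp(y + z) - 4*sin(x) + 4*sin(z)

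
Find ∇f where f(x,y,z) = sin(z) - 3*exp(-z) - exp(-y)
(0, exp(-y), cos(z) + 3*exp(-z))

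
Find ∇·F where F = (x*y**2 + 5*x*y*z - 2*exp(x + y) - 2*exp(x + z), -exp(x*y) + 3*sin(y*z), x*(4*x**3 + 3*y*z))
3*x*y - x*exp(x*y) + y**2 + 5*y*z + 3*z*cos(y*z) - 2*exp(x + y) - 2*exp(x + z)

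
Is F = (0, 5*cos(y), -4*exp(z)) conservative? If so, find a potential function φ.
Yes, F is conservative. φ = -4*exp(z) + 5*sin(y)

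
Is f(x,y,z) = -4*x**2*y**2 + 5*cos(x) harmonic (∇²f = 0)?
No, ∇²f = -8*x**2 - 8*y**2 - 5*cos(x)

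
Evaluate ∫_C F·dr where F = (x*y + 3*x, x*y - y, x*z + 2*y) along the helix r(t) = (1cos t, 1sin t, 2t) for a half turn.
2/3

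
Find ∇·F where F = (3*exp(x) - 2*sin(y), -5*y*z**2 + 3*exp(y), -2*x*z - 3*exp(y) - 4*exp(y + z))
-2*x - 5*z**2 + 3*exp(x) + 3*exp(y) - 4*exp(y + z)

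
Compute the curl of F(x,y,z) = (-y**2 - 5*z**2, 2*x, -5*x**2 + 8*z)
(0, 10*x - 10*z, 2*y + 2)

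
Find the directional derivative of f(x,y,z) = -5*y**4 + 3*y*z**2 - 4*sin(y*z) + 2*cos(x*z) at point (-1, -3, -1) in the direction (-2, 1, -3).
sqrt(14)*(-10*sin(1) - 32*cos(3) + 489)/14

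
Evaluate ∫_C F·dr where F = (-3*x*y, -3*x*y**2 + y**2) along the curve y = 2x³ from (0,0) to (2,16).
-90688/15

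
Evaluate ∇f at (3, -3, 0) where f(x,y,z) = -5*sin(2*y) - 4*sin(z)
(0, -10*cos(6), -4)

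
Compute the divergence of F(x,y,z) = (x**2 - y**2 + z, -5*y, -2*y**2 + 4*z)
2*x - 1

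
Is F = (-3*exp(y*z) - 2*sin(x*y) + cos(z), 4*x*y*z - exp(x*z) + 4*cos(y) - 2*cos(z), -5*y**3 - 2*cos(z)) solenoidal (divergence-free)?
No, ∇·F = 4*x*z - 2*y*cos(x*y) - 4*sin(y) + 2*sin(z)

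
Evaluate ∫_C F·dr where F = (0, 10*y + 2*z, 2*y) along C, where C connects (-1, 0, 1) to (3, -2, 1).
16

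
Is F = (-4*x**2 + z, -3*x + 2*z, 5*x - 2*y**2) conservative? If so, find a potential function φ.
No, ∇×F = (-4*y - 2, -4, -3) ≠ 0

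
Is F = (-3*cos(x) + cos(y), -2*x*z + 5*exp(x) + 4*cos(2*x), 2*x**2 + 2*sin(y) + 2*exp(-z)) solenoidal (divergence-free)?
No, ∇·F = 3*sin(x) - 2*exp(-z)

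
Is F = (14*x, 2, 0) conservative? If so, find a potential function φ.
Yes, F is conservative. φ = 7*x**2 + 2*y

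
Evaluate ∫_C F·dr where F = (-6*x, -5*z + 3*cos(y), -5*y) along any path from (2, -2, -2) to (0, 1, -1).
3*sin(1) + 3*sin(2) + 37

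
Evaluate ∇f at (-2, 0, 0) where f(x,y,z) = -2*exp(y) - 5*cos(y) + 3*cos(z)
(0, -2, 0)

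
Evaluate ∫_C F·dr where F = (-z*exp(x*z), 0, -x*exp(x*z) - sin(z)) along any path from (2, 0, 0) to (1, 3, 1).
-E + cos(1)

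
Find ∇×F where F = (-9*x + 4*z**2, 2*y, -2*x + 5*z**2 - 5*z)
(0, 8*z + 2, 0)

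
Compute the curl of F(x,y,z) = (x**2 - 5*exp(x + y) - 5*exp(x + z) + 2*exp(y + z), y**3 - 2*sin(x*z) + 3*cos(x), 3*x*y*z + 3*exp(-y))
(3*x*z + 2*x*cos(x*z) - 3*exp(-y), -3*y*z - 5*exp(x + z) + 2*exp(y + z), -2*z*cos(x*z) + 5*exp(x + y) - 2*exp(y + z) - 3*sin(x))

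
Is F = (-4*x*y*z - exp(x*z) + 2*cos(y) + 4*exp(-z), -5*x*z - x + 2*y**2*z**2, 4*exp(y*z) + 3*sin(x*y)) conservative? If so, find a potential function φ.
No, ∇×F = (3*x*cos(x*y) + 5*x - 4*y**2*z + 4*z*exp(y*z), -4*x*y - x*exp(x*z) - 3*y*cos(x*y) - 4*exp(-z), 4*x*z - 5*z + 2*sin(y) - 1) ≠ 0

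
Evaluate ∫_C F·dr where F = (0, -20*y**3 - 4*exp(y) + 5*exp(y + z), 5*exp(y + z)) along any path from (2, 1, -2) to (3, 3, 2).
-400 - 4*exp(3) - 5*exp(-1) + 4*E + 5*exp(5)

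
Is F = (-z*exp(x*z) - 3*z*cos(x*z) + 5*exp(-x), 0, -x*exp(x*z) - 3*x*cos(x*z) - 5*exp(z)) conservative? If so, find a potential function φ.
Yes, F is conservative. φ = -5*exp(z) - exp(x*z) - 3*sin(x*z) - 5*exp(-x)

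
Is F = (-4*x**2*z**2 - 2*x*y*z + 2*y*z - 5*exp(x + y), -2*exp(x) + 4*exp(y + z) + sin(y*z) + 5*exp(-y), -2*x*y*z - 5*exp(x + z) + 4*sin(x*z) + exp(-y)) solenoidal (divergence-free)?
No, ∇·F = ((-2*x*y - 8*x*z**2 + 4*x*cos(x*z) - 2*y*z + z*cos(y*z) - 5*exp(x + y) - 5*exp(x + z) + 4*exp(y + z))*exp(y) - 5)*exp(-y)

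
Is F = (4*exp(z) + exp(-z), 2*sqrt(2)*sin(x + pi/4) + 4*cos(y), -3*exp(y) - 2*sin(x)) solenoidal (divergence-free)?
No, ∇·F = -4*sin(y)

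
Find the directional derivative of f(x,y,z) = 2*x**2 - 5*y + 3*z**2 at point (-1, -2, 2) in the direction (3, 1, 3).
sqrt(19)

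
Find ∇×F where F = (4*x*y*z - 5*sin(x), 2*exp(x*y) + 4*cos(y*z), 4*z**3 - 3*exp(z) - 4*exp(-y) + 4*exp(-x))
(4*y*sin(y*z) + 4*exp(-y), 4*x*y + 4*exp(-x), -4*x*z + 2*y*exp(x*y))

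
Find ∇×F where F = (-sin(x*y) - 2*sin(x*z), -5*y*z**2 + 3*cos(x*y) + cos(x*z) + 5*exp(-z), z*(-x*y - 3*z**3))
(-x*z + x*sin(x*z) + 10*y*z + 5*exp(-z), -2*x*cos(x*z) + y*z, x*cos(x*y) - 3*y*sin(x*y) - z*sin(x*z))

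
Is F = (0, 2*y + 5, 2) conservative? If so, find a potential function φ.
Yes, F is conservative. φ = y**2 + 5*y + 2*z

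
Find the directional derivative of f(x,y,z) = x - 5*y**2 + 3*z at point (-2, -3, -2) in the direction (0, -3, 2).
-84*sqrt(13)/13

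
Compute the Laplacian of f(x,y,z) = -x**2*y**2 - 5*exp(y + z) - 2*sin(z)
-2*x**2 - 2*y**2 - 10*exp(y + z) + 2*sin(z)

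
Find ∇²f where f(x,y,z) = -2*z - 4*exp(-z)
-4*exp(-z)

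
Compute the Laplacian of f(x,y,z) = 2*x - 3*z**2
-6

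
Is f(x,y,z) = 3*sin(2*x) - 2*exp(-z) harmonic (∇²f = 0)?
No, ∇²f = -12*sin(2*x) - 2*exp(-z)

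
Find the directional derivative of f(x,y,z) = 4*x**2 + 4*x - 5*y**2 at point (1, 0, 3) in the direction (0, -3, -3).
0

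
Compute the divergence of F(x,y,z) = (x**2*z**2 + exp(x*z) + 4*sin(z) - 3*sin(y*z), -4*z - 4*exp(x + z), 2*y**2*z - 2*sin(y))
2*x*z**2 + 2*y**2 + z*exp(x*z)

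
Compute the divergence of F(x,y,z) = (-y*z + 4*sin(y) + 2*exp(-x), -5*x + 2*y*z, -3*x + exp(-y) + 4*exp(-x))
2*z - 2*exp(-x)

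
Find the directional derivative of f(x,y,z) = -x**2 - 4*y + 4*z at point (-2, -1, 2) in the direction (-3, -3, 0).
0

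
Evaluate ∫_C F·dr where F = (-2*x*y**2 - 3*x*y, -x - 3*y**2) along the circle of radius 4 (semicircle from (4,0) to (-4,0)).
-8*pi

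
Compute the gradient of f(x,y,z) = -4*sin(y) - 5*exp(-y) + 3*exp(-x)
(-3*exp(-x), -4*cos(y) + 5*exp(-y), 0)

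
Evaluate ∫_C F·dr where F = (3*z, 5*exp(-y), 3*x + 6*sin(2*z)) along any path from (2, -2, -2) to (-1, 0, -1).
3*cos(4) - 3*cos(2) + 10 + 5*exp(2)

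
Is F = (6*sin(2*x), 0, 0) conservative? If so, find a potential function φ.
Yes, F is conservative. φ = -3*cos(2*x)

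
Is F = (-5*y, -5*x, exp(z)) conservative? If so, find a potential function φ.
Yes, F is conservative. φ = -5*x*y + exp(z)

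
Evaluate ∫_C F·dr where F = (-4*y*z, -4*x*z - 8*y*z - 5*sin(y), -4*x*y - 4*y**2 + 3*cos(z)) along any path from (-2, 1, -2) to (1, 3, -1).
5*cos(3) - 5*cos(1) - 3*sin(1) + 3*sin(2) + 56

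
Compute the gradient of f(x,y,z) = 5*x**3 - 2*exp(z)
(15*x**2, 0, -2*exp(z))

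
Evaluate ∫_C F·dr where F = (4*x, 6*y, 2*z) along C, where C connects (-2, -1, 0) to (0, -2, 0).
1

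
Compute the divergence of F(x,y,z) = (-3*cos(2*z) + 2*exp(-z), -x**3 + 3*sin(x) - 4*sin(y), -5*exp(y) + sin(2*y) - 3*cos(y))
-4*cos(y)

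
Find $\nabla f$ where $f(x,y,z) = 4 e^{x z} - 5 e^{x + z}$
(4*z*exp(x*z) - 5*exp(x + z), 0, 4*x*exp(x*z) - 5*exp(x + z))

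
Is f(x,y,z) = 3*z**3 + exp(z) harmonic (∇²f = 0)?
No, ∇²f = 18*z + exp(z)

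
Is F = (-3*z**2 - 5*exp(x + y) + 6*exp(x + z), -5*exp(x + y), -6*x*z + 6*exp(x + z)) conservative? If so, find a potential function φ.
Yes, F is conservative. φ = -3*x*z**2 - 5*exp(x + y) + 6*exp(x + z)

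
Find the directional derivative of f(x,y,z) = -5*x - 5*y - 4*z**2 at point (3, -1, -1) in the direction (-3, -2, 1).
33*sqrt(14)/14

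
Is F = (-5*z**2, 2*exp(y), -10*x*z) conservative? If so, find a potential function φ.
Yes, F is conservative. φ = -5*x*z**2 + 2*exp(y)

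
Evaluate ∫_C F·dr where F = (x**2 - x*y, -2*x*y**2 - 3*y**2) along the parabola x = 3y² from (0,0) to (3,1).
16/5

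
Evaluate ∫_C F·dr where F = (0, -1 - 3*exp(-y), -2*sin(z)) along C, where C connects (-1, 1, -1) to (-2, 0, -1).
4 - 3*exp(-1)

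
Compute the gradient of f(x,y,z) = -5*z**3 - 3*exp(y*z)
(0, -3*z*exp(y*z), -3*y*exp(y*z) - 15*z**2)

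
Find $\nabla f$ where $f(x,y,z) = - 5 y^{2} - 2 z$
(0, -10*y, -2)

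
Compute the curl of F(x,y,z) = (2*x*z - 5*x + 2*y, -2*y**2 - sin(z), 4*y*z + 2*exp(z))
(4*z + cos(z), 2*x, -2)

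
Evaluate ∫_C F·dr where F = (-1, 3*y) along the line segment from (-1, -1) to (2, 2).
3/2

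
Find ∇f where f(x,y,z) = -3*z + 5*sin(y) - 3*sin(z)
(0, 5*cos(y), -3*cos(z) - 3)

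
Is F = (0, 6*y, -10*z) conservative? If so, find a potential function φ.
Yes, F is conservative. φ = 3*y**2 - 5*z**2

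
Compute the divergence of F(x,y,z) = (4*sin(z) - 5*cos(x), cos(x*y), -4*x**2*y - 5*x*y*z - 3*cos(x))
-5*x*y - x*sin(x*y) + 5*sin(x)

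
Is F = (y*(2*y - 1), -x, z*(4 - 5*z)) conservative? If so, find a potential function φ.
No, ∇×F = (0, 0, -4*y) ≠ 0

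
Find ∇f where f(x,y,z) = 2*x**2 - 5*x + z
(4*x - 5, 0, 1)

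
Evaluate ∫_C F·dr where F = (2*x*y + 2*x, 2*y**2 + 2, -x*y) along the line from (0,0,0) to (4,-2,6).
4/3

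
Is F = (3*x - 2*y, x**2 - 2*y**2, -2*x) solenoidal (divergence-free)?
No, ∇·F = 3 - 4*y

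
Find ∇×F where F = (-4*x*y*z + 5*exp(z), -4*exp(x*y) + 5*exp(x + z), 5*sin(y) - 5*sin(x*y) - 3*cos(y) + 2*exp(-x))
(-5*x*cos(x*y) - 5*exp(x + z) + 3*sin(y) + 5*cos(y), -4*x*y + 5*y*cos(x*y) + 5*exp(z) + 2*exp(-x), 4*x*z - 4*y*exp(x*y) + 5*exp(x + z))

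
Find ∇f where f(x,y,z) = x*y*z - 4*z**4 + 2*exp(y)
(y*z, x*z + 2*exp(y), x*y - 16*z**3)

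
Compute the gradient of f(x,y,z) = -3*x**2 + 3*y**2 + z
(-6*x, 6*y, 1)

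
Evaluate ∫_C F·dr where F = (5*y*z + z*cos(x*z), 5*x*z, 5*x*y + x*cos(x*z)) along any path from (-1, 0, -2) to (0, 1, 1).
-sin(2)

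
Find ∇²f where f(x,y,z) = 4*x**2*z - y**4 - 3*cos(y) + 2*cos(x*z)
-2*x**2*cos(x*z) - 12*y**2 - 2*z*(z*cos(x*z) - 4) + 3*cos(y)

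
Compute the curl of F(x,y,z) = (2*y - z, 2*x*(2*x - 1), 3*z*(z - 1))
(0, -1, 8*x - 4)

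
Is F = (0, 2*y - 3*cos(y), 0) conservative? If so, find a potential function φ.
Yes, F is conservative. φ = y**2 - 3*sin(y)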